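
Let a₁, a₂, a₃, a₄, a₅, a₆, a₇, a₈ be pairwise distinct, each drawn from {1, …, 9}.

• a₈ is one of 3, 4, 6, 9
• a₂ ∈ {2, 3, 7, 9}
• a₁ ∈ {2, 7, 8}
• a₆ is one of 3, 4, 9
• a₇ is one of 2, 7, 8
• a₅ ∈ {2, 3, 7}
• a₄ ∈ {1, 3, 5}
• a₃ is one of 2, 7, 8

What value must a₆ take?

4

a₁, a₃, a₇ share exactly the 3 values {2, 7, 8}; by pigeonhole those values go to them, so strike 2, 7, 8 from a₂, a₅.
a₅ must be 3 (only option left). So a₂, a₄, a₆, a₈ can't be 3.
a₂ must be 9 (only option left). Eliminate 9 elsewhere: a₆, a₈.
So a₆ = 4.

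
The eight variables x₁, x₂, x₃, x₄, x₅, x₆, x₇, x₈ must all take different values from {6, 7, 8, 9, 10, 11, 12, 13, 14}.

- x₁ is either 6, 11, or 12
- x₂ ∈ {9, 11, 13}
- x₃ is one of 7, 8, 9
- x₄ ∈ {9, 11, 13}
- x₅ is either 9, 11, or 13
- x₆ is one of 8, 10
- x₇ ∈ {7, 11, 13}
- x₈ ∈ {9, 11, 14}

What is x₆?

x₂, x₄, x₅ between them cover only {9, 11, 13} — a naked triple. Remove those values from x₁, x₃, x₇, x₈.
x₇ has just one choice, so x₇ = 7. Eliminate 7 elsewhere: x₃.
x₈ must be 14 (only option left).
x₃'s domain is down to {8}, so x₃ = 8. Strike 8 from x₆.
So x₆ = 10.

10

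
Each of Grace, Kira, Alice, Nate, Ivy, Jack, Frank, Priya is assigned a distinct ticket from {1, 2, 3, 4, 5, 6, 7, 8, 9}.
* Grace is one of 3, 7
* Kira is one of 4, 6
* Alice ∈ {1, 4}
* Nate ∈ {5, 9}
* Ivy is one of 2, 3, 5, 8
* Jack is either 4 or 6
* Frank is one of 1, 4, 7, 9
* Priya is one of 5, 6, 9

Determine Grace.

3

Kira and Jack share exactly the 2 values {4, 6}; by pigeonhole those values go to them, so strike 4, 6 from Alice, Frank, Priya.
Alice's domain is down to {1}, so Alice = 1. So Frank can't be 1.
The 2 variables Nate and Priya are confined to {5, 9}, which locks those values in; drop them from Ivy, Frank.
Frank must be 7 (only option left). Strike 7 from Grace.
So Grace = 3.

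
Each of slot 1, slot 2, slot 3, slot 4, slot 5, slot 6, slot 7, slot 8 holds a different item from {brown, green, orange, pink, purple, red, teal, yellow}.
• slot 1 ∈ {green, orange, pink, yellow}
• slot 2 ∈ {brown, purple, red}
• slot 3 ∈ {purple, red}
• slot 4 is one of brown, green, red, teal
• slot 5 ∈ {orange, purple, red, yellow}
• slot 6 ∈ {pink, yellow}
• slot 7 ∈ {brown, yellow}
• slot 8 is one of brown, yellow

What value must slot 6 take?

pink

The 8 variables together cover exactly {brown, green, orange, pink, purple, red, teal, yellow} — 8 values for 8 variables — and teal appears only in slot 4's list, so slot 4 = teal.
Among the 7 still-open variables, green fits only slot 1 (and all 7 values in {brown, green, orange, pink, purple, red, yellow} must be used), so slot 1 = green.
The 6 still-open variables draw from only 6 values {brown, orange, pink, purple, red, yellow}, so each is used; only slot 5 can be orange, hence slot 5 = orange.
Among the 5 still-open variables, pink fits only slot 6 (and all 5 values in {brown, pink, purple, red, yellow} must be used), so slot 6 = pink.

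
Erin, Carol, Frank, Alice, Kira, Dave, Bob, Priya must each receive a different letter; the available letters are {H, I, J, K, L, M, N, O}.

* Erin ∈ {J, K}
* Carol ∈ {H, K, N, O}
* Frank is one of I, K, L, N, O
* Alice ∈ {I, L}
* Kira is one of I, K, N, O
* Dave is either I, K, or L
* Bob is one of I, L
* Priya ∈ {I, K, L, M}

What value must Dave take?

The 8 variables together cover exactly {H, I, J, K, L, M, N, O} — 8 values for 8 variables — and H appears only in Carol's list, so Carol = H.
The 7 still-open variables together cover exactly {I, J, K, L, M, N, O} — 7 values for 7 variables — and J appears only in Erin's list, so Erin = J.
Among the 6 still-open variables, M fits only Priya (and all 6 values in {I, K, L, M, N, O} must be used), so Priya = M.
The 2 variables Alice and Bob are confined to {I, L}, which locks those values in; drop them from Frank, Kira, Dave.
So Dave = K.

K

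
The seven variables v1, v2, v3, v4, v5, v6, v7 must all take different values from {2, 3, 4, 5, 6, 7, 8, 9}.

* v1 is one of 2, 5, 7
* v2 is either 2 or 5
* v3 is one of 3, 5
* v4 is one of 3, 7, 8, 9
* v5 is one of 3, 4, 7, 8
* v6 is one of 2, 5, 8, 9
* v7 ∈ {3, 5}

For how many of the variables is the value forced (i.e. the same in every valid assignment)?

3

The 7 variables draw from only 7 values {2, 3, 4, 5, 7, 8, 9}, so each is used; only v5 can be 4, hence v5 = 4.
The 2 variables v3 and v7 are confined to {3, 5}, which locks those values in; drop them from v1, v2, v4, v6.
v2's domain is down to {2}, so v2 = 2. Eliminate 2 elsewhere: v1, v6.
v1's domain is down to {7}, so v1 = 7. So v4 can't be 7.
Determined: v1=7, v2=2, v5=4. The other variables each still have more than one consistent value. That makes 3.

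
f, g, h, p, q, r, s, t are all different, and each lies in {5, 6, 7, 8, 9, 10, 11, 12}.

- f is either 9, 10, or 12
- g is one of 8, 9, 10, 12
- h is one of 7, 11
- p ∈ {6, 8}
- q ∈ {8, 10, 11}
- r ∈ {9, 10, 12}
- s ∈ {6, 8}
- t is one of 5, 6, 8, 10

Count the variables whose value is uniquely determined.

The 8 variables draw from only 8 values {5, 6, 7, 8, 9, 10, 11, 12}, so each is used; only t can be 5, hence t = 5.
The 7 still-open variables draw from only 7 values {6, 7, 8, 9, 10, 11, 12}, so each is used; only h can be 7, hence h = 7.
The 6 still-open variables together cover exactly {6, 8, 9, 10, 11, 12} — 6 values for 6 variables — and 11 appears only in q's list, so q = 11.
The 2 variables p and s are confined to {6, 8}, which locks those values in; drop them from g.
Determined: h=7, q=11, t=5. The other variables each still have more than one consistent value. That makes 3.

3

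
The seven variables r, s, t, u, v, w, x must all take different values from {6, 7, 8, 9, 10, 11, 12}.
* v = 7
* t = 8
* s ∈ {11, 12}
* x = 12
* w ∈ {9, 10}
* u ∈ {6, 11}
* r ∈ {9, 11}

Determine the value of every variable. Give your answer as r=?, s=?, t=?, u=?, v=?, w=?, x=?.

r=9, s=11, t=8, u=6, v=7, w=10, x=12

t has just one choice, so t = 8.
That leaves v = 7.
x must be 12 (only option left). Strike 12 from s.
That leaves s = 11. So r, u can't be 11.
u's domain is down to {6}, so u = 6.
r must be 9 (only option left). Strike 9 from w.
w has just one choice, so w = 10.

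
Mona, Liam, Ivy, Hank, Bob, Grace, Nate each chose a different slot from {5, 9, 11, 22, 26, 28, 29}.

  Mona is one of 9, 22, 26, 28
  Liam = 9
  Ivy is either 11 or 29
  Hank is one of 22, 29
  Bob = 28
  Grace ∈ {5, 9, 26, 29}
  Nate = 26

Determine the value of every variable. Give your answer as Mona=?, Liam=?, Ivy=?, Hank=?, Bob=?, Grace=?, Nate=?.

Liam must be 9 (only option left). Eliminate 9 elsewhere: Mona, Grace.
Bob has just one choice, so Bob = 28. Eliminate 28 elsewhere: Mona.
Nate's domain is down to {26}, so Nate = 26. Eliminate 26 elsewhere: Mona, Grace.
Mona must be 22 (only option left). So Hank can't be 22.
That leaves Hank = 29. Remove 29 from Ivy, Grace.
Grace has just one choice, so Grace = 5.
Ivy must be 11 (only option left).

Mona=22, Liam=9, Ivy=11, Hank=29, Bob=28, Grace=5, Nate=26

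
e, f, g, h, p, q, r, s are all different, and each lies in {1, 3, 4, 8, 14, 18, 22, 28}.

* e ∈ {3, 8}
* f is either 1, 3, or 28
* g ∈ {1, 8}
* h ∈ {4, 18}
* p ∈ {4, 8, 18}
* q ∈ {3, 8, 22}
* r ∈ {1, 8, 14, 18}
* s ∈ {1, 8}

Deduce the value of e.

3

Among the 8 variables, 14 fits only r (and all 8 values in {1, 3, 4, 8, 14, 18, 22, 28} must be used), so r = 14.
Among the 7 still-open variables, 22 fits only q (and all 7 values in {1, 3, 4, 8, 18, 22, 28} must be used), so q = 22.
The 6 still-open variables together cover exactly {1, 3, 4, 8, 18, 28} — 6 values for 6 variables — and 28 appears only in f's list, so f = 28.
Among the 5 still-open variables, 3 fits only e (and all 5 values in {1, 3, 4, 8, 18} must be used), so e = 3.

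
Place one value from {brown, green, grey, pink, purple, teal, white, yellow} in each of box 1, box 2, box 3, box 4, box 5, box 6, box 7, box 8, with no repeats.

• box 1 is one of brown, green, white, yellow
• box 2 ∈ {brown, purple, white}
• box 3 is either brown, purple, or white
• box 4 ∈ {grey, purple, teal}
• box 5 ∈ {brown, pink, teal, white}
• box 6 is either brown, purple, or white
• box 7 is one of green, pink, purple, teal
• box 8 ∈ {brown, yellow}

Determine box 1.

green

Among the 8 variables, grey fits only box 4 (and all 8 values in {brown, green, grey, pink, purple, teal, white, yellow} must be used), so box 4 = grey.
box 2, box 3, box 6 between them cover only {brown, purple, white} — a naked triple. Remove those values from box 1, box 5, box 7, box 8.
box 8's domain is down to {yellow}, so box 8 = yellow. Eliminate yellow elsewhere: box 1.
So box 1 = green.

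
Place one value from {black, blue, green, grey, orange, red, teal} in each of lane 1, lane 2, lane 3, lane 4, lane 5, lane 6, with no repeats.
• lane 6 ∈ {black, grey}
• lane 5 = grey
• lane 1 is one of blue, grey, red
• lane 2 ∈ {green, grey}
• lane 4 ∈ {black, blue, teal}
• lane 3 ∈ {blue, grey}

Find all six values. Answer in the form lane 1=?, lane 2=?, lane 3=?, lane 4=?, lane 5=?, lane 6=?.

lane 5 must be grey (only option left). Remove grey from lane 1, lane 2, lane 3, lane 6.
lane 6's domain is down to {black}, so lane 6 = black. Remove black from lane 4.
lane 2 must be green (only option left).
lane 3's domain is down to {blue}, so lane 3 = blue. Strike blue from lane 1, lane 4.
lane 4's domain is down to {teal}, so lane 4 = teal.
That leaves lane 1 = red.

lane 1=red, lane 2=green, lane 3=blue, lane 4=teal, lane 5=grey, lane 6=black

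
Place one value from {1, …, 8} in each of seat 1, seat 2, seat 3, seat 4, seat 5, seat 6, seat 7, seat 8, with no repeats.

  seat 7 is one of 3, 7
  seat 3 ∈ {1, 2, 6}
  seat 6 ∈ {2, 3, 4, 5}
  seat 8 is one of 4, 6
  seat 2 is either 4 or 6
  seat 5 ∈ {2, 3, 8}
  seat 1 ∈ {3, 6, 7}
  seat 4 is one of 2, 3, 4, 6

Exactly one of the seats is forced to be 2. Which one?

Among the 8 variables, 1 fits only seat 3 (and all 8 values in {1, 2, 3, 4, 5, 6, 7, 8} must be used), so seat 3 = 1.
The 7 still-open variables draw from only 7 values {2, 3, 4, 5, 6, 7, 8}, so each is used; only seat 6 can be 5, hence seat 6 = 5.
The 6 still-open variables together cover exactly {2, 3, 4, 6, 7, 8} — 6 values for 6 variables — and 8 appears only in seat 5's list, so seat 5 = 8.
The 5 still-open variables together cover exactly {2, 3, 4, 6, 7} — 5 values for 5 variables — and 2 appears only in seat 4's list, so seat 4 = 2.

seat 4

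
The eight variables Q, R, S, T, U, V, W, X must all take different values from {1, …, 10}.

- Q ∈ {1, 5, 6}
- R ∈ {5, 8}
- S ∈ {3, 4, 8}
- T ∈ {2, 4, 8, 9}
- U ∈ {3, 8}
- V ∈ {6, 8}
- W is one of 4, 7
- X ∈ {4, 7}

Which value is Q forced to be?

The 2 variables W and X are confined to {4, 7}, which locks those values in; drop them from S, T.
S and U share exactly the 2 values {3, 8}; by pigeonhole those values go to them, so strike 3, 8 from R, T, V.
R must be 5 (only option left). Strike 5 from Q.
That leaves V = 6. Remove 6 from Q.
So Q = 1.

1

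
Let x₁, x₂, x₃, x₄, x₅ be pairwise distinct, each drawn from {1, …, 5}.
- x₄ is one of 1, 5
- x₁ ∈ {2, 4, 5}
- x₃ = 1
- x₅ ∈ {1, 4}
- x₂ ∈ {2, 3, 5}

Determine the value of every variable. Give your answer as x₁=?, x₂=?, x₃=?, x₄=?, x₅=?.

x₃ has just one choice, so x₃ = 1. Strike 1 from x₄, x₅.
That leaves x₄ = 5. Strike 5 from x₁, x₂.
x₅ has just one choice, so x₅ = 4. Eliminate 4 elsewhere: x₁.
That leaves x₁ = 2. Remove 2 from x₂.
x₂ must be 3 (only option left).

x₁=2, x₂=3, x₃=1, x₄=5, x₅=4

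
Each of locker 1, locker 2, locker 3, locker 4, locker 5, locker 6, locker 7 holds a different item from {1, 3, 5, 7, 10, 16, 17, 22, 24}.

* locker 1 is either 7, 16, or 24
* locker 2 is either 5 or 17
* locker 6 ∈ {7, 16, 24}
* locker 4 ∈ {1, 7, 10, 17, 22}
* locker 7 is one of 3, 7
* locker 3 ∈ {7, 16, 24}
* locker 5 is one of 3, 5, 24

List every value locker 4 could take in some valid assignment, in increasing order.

The 3 variables locker 1, locker 3, locker 6 are confined to {7, 16, 24}, which locks those values in; drop them from locker 4, locker 5, locker 7.
locker 7 has just one choice, so locker 7 = 3. Remove 3 from locker 5.
That leaves locker 5 = 5. Strike 5 from locker 2.
locker 2's domain is down to {17}, so locker 2 = 17. Remove 17 from locker 4.
No further eliminations apply; locker 4 can still be any of 1, 10, 22.

1, 10, 22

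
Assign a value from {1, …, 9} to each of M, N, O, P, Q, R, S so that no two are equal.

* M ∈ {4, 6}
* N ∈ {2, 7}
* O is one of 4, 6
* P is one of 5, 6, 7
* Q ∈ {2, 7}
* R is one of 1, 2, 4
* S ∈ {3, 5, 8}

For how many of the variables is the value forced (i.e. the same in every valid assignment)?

2

M and O share exactly the 2 values {4, 6}; by pigeonhole those values go to them, so strike 4, 6 from P, R.
N and Q share exactly the 2 values {2, 7}; by pigeonhole those values go to them, so strike 2, 7 from P, R.
That leaves P = 5. Remove 5 from S.
R must be 1 (only option left).
Determined: P=5, R=1. The other variables each still have more than one consistent value. That makes 2.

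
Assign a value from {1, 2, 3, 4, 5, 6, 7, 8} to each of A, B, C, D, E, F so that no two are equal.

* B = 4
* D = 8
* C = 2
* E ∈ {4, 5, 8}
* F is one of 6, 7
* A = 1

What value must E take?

5

A has just one choice, so A = 1.
That leaves B = 4. Eliminate 4 elsewhere: E.
That leaves C = 2.
That leaves D = 8. Remove 8 from E.
So E = 5.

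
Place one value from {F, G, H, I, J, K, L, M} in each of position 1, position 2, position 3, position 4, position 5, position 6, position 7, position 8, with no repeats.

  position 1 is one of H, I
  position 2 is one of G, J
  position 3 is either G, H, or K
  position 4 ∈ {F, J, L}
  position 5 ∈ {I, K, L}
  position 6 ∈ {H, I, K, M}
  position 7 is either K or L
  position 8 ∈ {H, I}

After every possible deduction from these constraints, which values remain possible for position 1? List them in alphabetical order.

H, I

Among the 8 variables, F fits only position 4 (and all 8 values in {F, G, H, I, J, K, L, M} must be used), so position 4 = F.
Among the 7 still-open variables, J fits only position 2 (and all 7 values in {G, H, I, J, K, L, M} must be used), so position 2 = J.
The 6 still-open variables together cover exactly {G, H, I, K, L, M} — 6 values for 6 variables — and G appears only in position 3's list, so position 3 = G.
The 5 still-open variables draw from only 5 values {H, I, K, L, M}, so each is used; only position 6 can be M, hence position 6 = M.
position 1 and position 8 between them cover only {H, I} — a naked pair. Remove those values from position 5.
No further eliminations apply; position 1 can still be any of H, I.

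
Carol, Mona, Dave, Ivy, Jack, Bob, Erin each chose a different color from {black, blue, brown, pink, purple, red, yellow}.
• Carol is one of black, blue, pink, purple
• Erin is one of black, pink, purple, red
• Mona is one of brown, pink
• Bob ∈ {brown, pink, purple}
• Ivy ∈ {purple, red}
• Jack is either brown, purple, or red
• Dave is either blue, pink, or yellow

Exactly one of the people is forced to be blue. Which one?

The 7 variables together cover exactly {black, blue, brown, pink, purple, red, yellow} — 7 values for 7 variables — and yellow appears only in Dave's list, so Dave = yellow.
Among the 6 still-open variables, blue fits only Carol (and all 6 values in {black, blue, brown, pink, purple, red} must be used), so Carol = blue.

Carol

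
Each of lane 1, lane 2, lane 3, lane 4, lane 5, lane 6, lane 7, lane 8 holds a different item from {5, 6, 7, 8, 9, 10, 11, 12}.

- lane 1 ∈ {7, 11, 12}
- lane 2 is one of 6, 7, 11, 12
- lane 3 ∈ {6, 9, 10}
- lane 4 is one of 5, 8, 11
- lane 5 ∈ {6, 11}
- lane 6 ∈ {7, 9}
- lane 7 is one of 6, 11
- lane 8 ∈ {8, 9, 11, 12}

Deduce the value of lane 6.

9

The 8 variables draw from only 8 values {5, 6, 7, 8, 9, 10, 11, 12}, so each is used; only lane 4 can be 5, hence lane 4 = 5.
Among the 7 still-open variables, 8 fits only lane 8 (and all 7 values in {6, 7, 8, 9, 10, 11, 12} must be used), so lane 8 = 8.
The 6 still-open variables together cover exactly {6, 7, 9, 10, 11, 12} — 6 values for 6 variables — and 10 appears only in lane 3's list, so lane 3 = 10.
The 5 still-open variables together cover exactly {6, 7, 9, 11, 12} — 5 values for 5 variables — and 9 appears only in lane 6's list, so lane 6 = 9.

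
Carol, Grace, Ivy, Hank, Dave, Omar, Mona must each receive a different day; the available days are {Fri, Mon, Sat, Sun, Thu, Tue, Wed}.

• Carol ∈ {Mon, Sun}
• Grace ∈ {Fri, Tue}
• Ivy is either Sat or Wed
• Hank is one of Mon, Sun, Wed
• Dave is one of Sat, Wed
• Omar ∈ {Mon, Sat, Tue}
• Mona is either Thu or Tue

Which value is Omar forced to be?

Tue

The 7 variables draw from only 7 values {Fri, Mon, Sat, Sun, Thu, Tue, Wed}, so each is used; only Grace can be Fri, hence Grace = Fri.
The 6 still-open variables draw from only 6 values {Mon, Sat, Sun, Thu, Tue, Wed}, so each is used; only Mona can be Thu, hence Mona = Thu.
The 5 still-open variables draw from only 5 values {Mon, Sat, Sun, Tue, Wed}, so each is used; only Omar can be Tue, hence Omar = Tue.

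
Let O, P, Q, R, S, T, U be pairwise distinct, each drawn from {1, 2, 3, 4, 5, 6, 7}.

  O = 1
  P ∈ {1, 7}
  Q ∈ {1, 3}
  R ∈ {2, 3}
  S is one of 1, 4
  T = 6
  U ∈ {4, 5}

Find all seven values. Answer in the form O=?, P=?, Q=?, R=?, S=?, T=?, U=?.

O's domain is down to {1}, so O = 1. Remove 1 from P, Q, S.
P's domain is down to {7}, so P = 7.
Q has just one choice, so Q = 3. Remove 3 from R.
That leaves R = 2.
S has just one choice, so S = 4. So U can't be 4.
T has just one choice, so T = 6.
That leaves U = 5.

O=1, P=7, Q=3, R=2, S=4, T=6, U=5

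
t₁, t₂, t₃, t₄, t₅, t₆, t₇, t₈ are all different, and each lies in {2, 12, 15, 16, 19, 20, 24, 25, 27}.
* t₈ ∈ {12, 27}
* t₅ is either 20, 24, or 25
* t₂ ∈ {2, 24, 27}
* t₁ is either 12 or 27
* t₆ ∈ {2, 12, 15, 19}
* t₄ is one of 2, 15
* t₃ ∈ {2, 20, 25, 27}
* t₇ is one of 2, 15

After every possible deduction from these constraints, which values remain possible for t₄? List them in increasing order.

The 8 variables together cover exactly {2, 12, 15, 19, 20, 24, 25, 27} — 8 values for 8 variables — and 19 appears only in t₆'s list, so t₆ = 19.
The 2 variables t₁ and t₈ are confined to {12, 27}, which locks those values in; drop them from t₂, t₃.
t₄ and t₇ between them cover only {2, 15} — a naked pair. Remove those values from t₂, t₃.
t₂ must be 24 (only option left). Eliminate 24 elsewhere: t₅.
No further eliminations apply; t₄ can still be any of 2, 15.

2, 15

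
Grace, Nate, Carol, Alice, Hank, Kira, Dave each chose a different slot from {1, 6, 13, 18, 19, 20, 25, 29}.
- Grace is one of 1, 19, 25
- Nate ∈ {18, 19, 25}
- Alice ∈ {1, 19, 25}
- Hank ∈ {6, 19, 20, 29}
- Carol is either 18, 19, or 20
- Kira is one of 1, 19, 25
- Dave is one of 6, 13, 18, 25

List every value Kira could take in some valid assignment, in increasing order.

1, 19, 25

Grace, Alice, Kira share exactly the 3 values {1, 19, 25}; by pigeonhole those values go to them, so strike 1, 19, 25 from Nate, Carol, Hank, Dave.
That leaves Nate = 18. Eliminate 18 elsewhere: Carol, Dave.
Carol has just one choice, so Carol = 20. Eliminate 20 elsewhere: Hank.
No further eliminations apply; Kira can still be any of 1, 19, 25.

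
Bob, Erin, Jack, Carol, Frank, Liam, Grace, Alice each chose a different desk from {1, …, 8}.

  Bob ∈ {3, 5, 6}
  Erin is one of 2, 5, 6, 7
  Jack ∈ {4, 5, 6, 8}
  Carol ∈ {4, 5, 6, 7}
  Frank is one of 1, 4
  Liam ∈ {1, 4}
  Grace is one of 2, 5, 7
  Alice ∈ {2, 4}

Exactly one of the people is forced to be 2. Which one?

Alice

Among the 8 variables, 3 fits only Bob (and all 8 values in {1, 2, 3, 4, 5, 6, 7, 8} must be used), so Bob = 3.
The 7 still-open variables together cover exactly {1, 2, 4, 5, 6, 7, 8} — 7 values for 7 variables — and 8 appears only in Jack's list, so Jack = 8.
The 2 variables Frank and Liam are confined to {1, 4}, which locks those values in; drop them from Carol, Alice.
So 2 goes to Alice.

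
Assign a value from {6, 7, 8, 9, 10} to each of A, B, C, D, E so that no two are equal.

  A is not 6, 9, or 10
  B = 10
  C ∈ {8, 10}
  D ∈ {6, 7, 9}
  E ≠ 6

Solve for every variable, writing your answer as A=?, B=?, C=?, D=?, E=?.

B has just one choice, so B = 10. Eliminate 10 elsewhere: C, E.
C must be 8 (only option left). Eliminate 8 elsewhere: A, E.
A must be 7 (only option left). Eliminate 7 elsewhere: D, E.
E's domain is down to {9}, so E = 9. Strike 9 from D.
D must be 6 (only option left).

A=7, B=10, C=8, D=6, E=9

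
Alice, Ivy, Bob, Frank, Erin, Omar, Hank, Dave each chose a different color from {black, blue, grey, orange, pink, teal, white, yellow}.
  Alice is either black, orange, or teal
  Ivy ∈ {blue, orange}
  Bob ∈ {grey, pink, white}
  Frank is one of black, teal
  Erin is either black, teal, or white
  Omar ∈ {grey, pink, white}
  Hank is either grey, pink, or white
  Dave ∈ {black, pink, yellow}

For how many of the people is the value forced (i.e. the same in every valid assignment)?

3

Among the 8 variables, blue fits only Ivy (and all 8 values in {black, blue, grey, orange, pink, teal, white, yellow} must be used), so Ivy = blue.
The 7 still-open variables together cover exactly {black, grey, orange, pink, teal, white, yellow} — 7 values for 7 variables — and orange appears only in Alice's list, so Alice = orange.
The 6 still-open variables draw from only 6 values {black, grey, pink, teal, white, yellow}, so each is used; only Dave can be yellow, hence Dave = yellow.
Bob, Omar, Hank between them cover only {grey, pink, white} — a naked triple. Remove those values from Erin.
Determined: Alice=orange, Ivy=blue, Dave=yellow. The other people each still have more than one consistent value. That makes 3.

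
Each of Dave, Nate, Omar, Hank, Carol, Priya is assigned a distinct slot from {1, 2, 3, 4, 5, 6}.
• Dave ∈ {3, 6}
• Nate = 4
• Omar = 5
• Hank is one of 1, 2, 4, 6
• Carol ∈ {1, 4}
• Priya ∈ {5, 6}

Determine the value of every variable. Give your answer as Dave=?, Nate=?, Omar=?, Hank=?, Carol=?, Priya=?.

Nate's domain is down to {4}, so Nate = 4. So Hank, Carol can't be 4.
Omar's domain is down to {5}, so Omar = 5. Remove 5 from Priya.
Carol must be 1 (only option left). So Hank can't be 1.
Priya must be 6 (only option left). So Dave, Hank can't be 6.
Dave must be 3 (only option left).
That leaves Hank = 2.

Dave=3, Nate=4, Omar=5, Hank=2, Carol=1, Priya=6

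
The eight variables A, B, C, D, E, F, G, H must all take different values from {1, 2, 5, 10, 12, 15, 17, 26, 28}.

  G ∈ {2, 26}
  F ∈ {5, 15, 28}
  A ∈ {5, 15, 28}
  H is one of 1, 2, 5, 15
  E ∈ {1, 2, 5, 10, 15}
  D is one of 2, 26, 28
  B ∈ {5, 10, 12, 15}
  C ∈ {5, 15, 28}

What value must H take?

1

Among the 8 variables, 12 fits only B (and all 8 values in {1, 2, 5, 10, 12, 15, 26, 28} must be used), so B = 12.
The 7 still-open variables draw from only 7 values {1, 2, 5, 10, 15, 26, 28}, so each is used; only E can be 10, hence E = 10.
The 6 still-open variables together cover exactly {1, 2, 5, 15, 26, 28} — 6 values for 6 variables — and 1 appears only in H's list, so H = 1.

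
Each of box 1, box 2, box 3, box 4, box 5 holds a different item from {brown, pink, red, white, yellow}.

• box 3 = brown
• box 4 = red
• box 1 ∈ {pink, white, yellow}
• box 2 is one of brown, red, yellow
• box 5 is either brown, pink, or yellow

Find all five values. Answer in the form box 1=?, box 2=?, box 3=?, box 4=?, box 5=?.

box 3's domain is down to {brown}, so box 3 = brown. So box 2, box 5 can't be brown.
box 4's domain is down to {red}, so box 4 = red. Eliminate red elsewhere: box 2.
That leaves box 2 = yellow. Strike yellow from box 1, box 5.
That leaves box 5 = pink. Strike pink from box 1.
box 1 has just one choice, so box 1 = white.

box 1=white, box 2=yellow, box 3=brown, box 4=red, box 5=pink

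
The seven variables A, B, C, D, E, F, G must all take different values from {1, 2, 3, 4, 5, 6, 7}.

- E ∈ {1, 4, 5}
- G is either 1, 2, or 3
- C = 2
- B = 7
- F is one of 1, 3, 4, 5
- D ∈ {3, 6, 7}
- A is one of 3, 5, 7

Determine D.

B must be 7 (only option left). Strike 7 from A, D.
That leaves C = 2. Eliminate 2 elsewhere: G.
The 5 still-open variables draw from only 5 values {1, 3, 4, 5, 6}, so each is used; only D can be 6, hence D = 6.

6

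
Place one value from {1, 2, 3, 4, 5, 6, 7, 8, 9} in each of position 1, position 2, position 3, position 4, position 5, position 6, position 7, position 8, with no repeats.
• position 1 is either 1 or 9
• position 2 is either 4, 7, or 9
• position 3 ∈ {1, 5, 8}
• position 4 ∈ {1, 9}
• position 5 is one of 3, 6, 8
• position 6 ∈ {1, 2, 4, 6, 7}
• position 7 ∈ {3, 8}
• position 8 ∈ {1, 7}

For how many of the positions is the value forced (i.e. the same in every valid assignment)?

position 1 and position 4 between them cover only {1, 9} — a naked pair. Remove those values from position 2, position 3, position 6, position 8.
position 8 must be 7 (only option left). Eliminate 7 elsewhere: position 2, position 6.
position 2 has just one choice, so position 2 = 4. Eliminate 4 elsewhere: position 6.
Determined: position 2=4, position 8=7. The other positions each still have more than one consistent value. That makes 2.

2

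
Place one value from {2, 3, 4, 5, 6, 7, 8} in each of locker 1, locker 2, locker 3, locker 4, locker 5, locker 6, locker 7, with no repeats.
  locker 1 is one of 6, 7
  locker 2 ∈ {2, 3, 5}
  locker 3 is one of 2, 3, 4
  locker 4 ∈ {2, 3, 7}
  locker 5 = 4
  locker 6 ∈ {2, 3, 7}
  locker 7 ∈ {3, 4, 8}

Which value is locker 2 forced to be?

locker 5 has just one choice, so locker 5 = 4. So locker 3, locker 7 can't be 4.
Among the 6 still-open variables, 5 fits only locker 2 (and all 6 values in {2, 3, 5, 6, 7, 8} must be used), so locker 2 = 5.

5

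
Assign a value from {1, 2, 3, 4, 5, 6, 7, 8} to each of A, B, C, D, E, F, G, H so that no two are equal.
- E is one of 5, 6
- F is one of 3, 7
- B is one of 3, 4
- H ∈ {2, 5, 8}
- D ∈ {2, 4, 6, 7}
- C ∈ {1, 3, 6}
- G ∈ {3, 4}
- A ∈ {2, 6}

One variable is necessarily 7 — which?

The 8 variables draw from only 8 values {1, 2, 3, 4, 5, 6, 7, 8}, so each is used; only C can be 1, hence C = 1.
The 7 still-open variables draw from only 7 values {2, 3, 4, 5, 6, 7, 8}, so each is used; only H can be 8, hence H = 8.
The 6 still-open variables draw from only 6 values {2, 3, 4, 5, 6, 7}, so each is used; only E can be 5, hence E = 5.
B and G between them cover only {3, 4} — a naked pair. Remove those values from D, F.
So 7 goes to F.

F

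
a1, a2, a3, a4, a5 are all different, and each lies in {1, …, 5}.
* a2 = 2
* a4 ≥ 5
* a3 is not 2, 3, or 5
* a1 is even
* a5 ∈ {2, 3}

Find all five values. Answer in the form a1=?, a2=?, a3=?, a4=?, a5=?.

a2 must be 2 (only option left). Eliminate 2 elsewhere: a1, a5.
a4 must be 5 (only option left).
a5 has just one choice, so a5 = 3.
That leaves a1 = 4. Remove 4 from a3.
That leaves a3 = 1.

a1=4, a2=2, a3=1, a4=5, a5=3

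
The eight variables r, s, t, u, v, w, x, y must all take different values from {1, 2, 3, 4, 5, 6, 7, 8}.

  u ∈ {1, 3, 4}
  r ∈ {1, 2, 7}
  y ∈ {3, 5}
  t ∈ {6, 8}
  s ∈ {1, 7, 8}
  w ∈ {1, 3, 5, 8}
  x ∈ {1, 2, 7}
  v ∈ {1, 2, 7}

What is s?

The 8 variables draw from only 8 values {1, 2, 3, 4, 5, 6, 7, 8}, so each is used; only u can be 4, hence u = 4.
The 7 still-open variables draw from only 7 values {1, 2, 3, 5, 6, 7, 8}, so each is used; only t can be 6, hence t = 6.
r, v, x between them cover only {1, 2, 7} — a naked triple. Remove those values from s, w.
So s = 8.

8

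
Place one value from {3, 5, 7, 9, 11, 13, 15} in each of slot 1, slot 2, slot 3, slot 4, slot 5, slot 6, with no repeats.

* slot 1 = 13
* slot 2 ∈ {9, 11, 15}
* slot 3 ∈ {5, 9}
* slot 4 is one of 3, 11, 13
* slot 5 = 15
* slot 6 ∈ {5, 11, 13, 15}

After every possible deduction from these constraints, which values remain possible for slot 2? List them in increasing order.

slot 1 has just one choice, so slot 1 = 13. Eliminate 13 elsewhere: slot 4, slot 6.
slot 5 must be 15 (only option left). Strike 15 from slot 2, slot 6.
Among the 4 still-open variables, 3 fits only slot 4 (and all 4 values in {3, 5, 9, 11} must be used), so slot 4 = 3.
No further eliminations apply; slot 2 can still be any of 9, 11.

9, 11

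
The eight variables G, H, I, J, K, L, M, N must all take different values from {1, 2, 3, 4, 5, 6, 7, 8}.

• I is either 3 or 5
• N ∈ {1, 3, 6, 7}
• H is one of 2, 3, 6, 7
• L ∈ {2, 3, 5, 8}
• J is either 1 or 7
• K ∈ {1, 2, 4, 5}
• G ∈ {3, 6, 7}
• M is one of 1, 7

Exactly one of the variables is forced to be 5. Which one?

I

The 8 variables draw from only 8 values {1, 2, 3, 4, 5, 6, 7, 8}, so each is used; only K can be 4, hence K = 4.
The 7 still-open variables draw from only 7 values {1, 2, 3, 5, 6, 7, 8}, so each is used; only L can be 8, hence L = 8.
The 6 still-open variables draw from only 6 values {1, 2, 3, 5, 6, 7}, so each is used; only H can be 2, hence H = 2.
The 5 still-open variables together cover exactly {1, 3, 5, 6, 7} — 5 values for 5 variables — and 5 appears only in I's list, so I = 5.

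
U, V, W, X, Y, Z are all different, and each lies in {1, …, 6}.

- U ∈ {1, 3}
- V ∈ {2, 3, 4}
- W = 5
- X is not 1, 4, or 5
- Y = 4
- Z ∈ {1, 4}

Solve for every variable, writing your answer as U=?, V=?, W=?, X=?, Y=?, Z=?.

W must be 5 (only option left).
That leaves Y = 4. Remove 4 from V, Z.
Z must be 1 (only option left). Strike 1 from U.
U has just one choice, so U = 3. So V, X can't be 3.
That leaves V = 2. Eliminate 2 elsewhere: X.
X must be 6 (only option left).

U=3, V=2, W=5, X=6, Y=4, Z=1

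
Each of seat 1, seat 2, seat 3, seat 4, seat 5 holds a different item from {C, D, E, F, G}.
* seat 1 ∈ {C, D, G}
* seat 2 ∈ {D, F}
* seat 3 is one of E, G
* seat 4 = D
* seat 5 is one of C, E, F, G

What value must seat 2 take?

seat 4 has just one choice, so seat 4 = D. Remove D from seat 1, seat 2.
So seat 2 = F.

F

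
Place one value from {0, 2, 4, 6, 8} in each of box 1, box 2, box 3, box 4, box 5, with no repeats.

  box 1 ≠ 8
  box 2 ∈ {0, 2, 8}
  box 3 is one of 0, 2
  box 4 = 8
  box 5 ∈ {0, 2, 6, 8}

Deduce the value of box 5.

6

box 4's domain is down to {8}, so box 4 = 8. Strike 8 from box 2, box 5.
The 4 still-open variables together cover exactly {0, 2, 4, 6} — 4 values for 4 variables — and 4 appears only in box 1's list, so box 1 = 4.
The 3 still-open variables together cover exactly {0, 2, 6} — 3 values for 3 variables — and 6 appears only in box 5's list, so box 5 = 6.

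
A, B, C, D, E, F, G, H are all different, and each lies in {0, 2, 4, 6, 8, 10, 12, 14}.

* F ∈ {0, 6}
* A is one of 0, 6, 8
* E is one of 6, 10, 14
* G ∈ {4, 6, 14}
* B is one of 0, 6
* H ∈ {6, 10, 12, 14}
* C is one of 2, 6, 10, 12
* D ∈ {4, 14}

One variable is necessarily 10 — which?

E

Among the 8 variables, 2 fits only C (and all 8 values in {0, 2, 4, 6, 8, 10, 12, 14} must be used), so C = 2.
Among the 7 still-open variables, 8 fits only A (and all 7 values in {0, 4, 6, 8, 10, 12, 14} must be used), so A = 8.
Among the 6 still-open variables, 12 fits only H (and all 6 values in {0, 4, 6, 10, 12, 14} must be used), so H = 12.
Among the 5 still-open variables, 10 fits only E (and all 5 values in {0, 4, 6, 10, 14} must be used), so E = 10.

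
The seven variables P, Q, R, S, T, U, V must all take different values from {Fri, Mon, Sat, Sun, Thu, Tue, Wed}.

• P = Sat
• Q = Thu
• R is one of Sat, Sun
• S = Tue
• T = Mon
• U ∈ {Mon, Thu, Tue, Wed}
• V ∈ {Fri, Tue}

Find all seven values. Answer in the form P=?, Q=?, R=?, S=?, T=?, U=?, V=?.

P=Sat, Q=Thu, R=Sun, S=Tue, T=Mon, U=Wed, V=Fri

P has just one choice, so P = Sat. Strike Sat from R.
Q has just one choice, so Q = Thu. Eliminate Thu elsewhere: U.
R has just one choice, so R = Sun.
That leaves S = Tue. So U, V can't be Tue.
T's domain is down to {Mon}, so T = Mon. So U can't be Mon.
That leaves U = Wed.
V has just one choice, so V = Fri.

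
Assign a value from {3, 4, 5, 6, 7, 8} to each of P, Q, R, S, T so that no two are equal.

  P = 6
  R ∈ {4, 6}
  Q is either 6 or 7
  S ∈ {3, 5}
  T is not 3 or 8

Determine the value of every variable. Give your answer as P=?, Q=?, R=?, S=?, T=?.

P has just one choice, so P = 6. So Q, R, T can't be 6.
Q has just one choice, so Q = 7. So T can't be 7.
R must be 4 (only option left). Eliminate 4 elsewhere: T.
T has just one choice, so T = 5. Remove 5 from S.
S has just one choice, so S = 3.

P=6, Q=7, R=4, S=3, T=5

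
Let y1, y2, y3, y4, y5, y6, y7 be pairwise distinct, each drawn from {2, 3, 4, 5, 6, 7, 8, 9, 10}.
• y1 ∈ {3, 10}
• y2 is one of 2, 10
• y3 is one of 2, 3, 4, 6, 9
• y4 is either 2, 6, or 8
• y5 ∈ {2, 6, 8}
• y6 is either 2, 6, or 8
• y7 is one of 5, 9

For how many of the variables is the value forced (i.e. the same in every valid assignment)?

The 3 variables y4, y5, y6 are confined to {2, 6, 8}, which locks those values in; drop them from y2, y3.
y2 has just one choice, so y2 = 10. Remove 10 from y1.
y1's domain is down to {3}, so y1 = 3. So y3 can't be 3.
Determined: y1=3, y2=10. The other variables each still have more than one consistent value. That makes 2.

2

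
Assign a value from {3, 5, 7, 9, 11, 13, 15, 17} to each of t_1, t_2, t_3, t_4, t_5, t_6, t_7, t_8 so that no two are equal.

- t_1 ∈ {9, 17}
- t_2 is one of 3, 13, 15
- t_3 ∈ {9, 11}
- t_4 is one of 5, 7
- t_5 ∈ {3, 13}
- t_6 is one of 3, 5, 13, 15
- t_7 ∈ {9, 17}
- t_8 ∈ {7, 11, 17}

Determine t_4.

5

The 2 variables t_1 and t_7 are confined to {9, 17}, which locks those values in; drop them from t_3, t_8.
t_3's domain is down to {11}, so t_3 = 11. So t_8 can't be 11.
t_8 must be 7 (only option left). Eliminate 7 elsewhere: t_4.
So t_4 = 5.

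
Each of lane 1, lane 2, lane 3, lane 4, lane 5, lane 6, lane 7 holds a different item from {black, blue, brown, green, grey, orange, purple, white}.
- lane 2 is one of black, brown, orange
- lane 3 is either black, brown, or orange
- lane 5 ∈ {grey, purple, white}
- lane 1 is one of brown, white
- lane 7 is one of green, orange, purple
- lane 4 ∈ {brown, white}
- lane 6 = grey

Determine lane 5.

purple

lane 6 must be grey (only option left). So lane 5 can't be grey.
The 6 still-open variables together cover exactly {black, brown, green, orange, purple, white} — 6 values for 6 variables — and green appears only in lane 7's list, so lane 7 = green.
The 5 still-open variables together cover exactly {black, brown, orange, purple, white} — 5 values for 5 variables — and purple appears only in lane 5's list, so lane 5 = purple.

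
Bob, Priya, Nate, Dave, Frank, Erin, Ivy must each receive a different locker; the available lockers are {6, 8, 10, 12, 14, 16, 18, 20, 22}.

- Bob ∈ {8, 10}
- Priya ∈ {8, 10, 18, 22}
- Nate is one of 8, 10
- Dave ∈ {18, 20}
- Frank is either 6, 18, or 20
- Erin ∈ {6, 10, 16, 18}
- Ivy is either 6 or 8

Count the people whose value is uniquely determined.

The 7 variables together cover exactly {6, 8, 10, 16, 18, 20, 22} — 7 values for 7 variables — and 16 appears only in Erin's list, so Erin = 16.
Among the 6 still-open variables, 22 fits only Priya (and all 6 values in {6, 8, 10, 18, 20, 22} must be used), so Priya = 22.
Bob and Nate share exactly the 2 values {8, 10}; by pigeonhole those values go to them, so strike 8, 10 from Ivy.
Ivy's domain is down to {6}, so Ivy = 6. Remove 6 from Frank.
Determined: Priya=22, Erin=16, Ivy=6. The other people each still have more than one consistent value. That makes 3.

3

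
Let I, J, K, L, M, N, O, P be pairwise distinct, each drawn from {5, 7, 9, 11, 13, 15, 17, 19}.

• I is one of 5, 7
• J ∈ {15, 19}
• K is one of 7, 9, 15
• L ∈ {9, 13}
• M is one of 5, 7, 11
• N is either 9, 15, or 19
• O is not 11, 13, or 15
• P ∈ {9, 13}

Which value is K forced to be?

The 8 variables draw from only 8 values {5, 7, 9, 11, 13, 15, 17, 19}, so each is used; only M can be 11, hence M = 11.
The 7 still-open variables together cover exactly {5, 7, 9, 13, 15, 17, 19} — 7 values for 7 variables — and 17 appears only in O's list, so O = 17.
The 6 still-open variables draw from only 6 values {5, 7, 9, 13, 15, 19}, so each is used; only I can be 5, hence I = 5.
The 5 still-open variables draw from only 5 values {7, 9, 13, 15, 19}, so each is used; only K can be 7, hence K = 7.

7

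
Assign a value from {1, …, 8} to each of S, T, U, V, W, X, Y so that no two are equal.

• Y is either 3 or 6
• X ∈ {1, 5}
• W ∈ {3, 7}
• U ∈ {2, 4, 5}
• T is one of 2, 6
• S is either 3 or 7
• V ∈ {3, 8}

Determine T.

2

S and W share exactly the 2 values {3, 7}; by pigeonhole those values go to them, so strike 3, 7 from V, Y.
V has just one choice, so V = 8.
That leaves Y = 6. Remove 6 from T.
So T = 2.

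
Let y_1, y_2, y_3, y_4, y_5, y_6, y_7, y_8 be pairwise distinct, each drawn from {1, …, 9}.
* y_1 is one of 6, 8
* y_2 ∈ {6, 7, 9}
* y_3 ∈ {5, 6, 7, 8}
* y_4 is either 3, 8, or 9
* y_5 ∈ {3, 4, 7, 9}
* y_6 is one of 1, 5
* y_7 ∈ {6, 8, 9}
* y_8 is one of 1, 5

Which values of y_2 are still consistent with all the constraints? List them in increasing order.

6, 7, 9

Among the 8 variables, 4 fits only y_5 (and all 8 values in {1, 3, 4, 5, 6, 7, 8, 9} must be used), so y_5 = 4.
The 7 still-open variables together cover exactly {1, 3, 5, 6, 7, 8, 9} — 7 values for 7 variables — and 3 appears only in y_4's list, so y_4 = 3.
The 2 variables y_6 and y_8 are confined to {1, 5}, which locks those values in; drop them from y_3.
No further eliminations apply; y_2 can still be any of 6, 7, 9.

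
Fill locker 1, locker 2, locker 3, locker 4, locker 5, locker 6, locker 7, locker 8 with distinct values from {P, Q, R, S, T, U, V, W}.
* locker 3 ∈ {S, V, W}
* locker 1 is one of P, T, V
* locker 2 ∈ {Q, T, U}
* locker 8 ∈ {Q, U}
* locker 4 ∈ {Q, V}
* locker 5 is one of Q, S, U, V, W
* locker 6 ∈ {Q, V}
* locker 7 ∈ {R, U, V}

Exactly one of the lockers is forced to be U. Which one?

The 8 variables together cover exactly {P, Q, R, S, T, U, V, W} — 8 values for 8 variables — and P appears only in locker 1's list, so locker 1 = P.
The 7 still-open variables draw from only 7 values {Q, R, S, T, U, V, W}, so each is used; only locker 7 can be R, hence locker 7 = R.
The 6 still-open variables together cover exactly {Q, S, T, U, V, W} — 6 values for 6 variables — and T appears only in locker 2's list, so locker 2 = T.
The 2 variables locker 4 and locker 6 are confined to {Q, V}, which locks those values in; drop them from locker 3, locker 5, locker 8.
So U goes to locker 8.

locker 8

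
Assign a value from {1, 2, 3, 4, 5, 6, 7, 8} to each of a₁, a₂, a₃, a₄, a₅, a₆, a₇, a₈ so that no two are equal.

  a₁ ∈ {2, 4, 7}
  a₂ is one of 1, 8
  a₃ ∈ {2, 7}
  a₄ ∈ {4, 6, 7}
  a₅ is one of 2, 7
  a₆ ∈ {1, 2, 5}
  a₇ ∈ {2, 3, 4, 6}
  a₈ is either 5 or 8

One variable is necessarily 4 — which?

a₁

The 8 variables together cover exactly {1, 2, 3, 4, 5, 6, 7, 8} — 8 values for 8 variables — and 3 appears only in a₇'s list, so a₇ = 3.
Among the 7 still-open variables, 6 fits only a₄ (and all 7 values in {1, 2, 4, 5, 6, 7, 8} must be used), so a₄ = 6.
Among the 6 still-open variables, 4 fits only a₁ (and all 6 values in {1, 2, 4, 5, 7, 8} must be used), so a₁ = 4.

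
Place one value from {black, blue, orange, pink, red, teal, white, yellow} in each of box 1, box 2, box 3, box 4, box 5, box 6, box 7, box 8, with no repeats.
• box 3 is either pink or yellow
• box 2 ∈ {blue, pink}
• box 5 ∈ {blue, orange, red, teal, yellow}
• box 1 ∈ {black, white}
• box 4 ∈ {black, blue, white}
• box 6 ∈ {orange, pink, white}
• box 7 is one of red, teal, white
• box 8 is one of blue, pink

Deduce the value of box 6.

box 2 and box 8 share exactly the 2 values {blue, pink}; by pigeonhole those values go to them, so strike blue, pink from box 3, box 4, box 5, box 6.
That leaves box 3 = yellow. Remove yellow from box 5.
box 1 and box 4 between them cover only {black, white} — a naked pair. Remove those values from box 6, box 7.
So box 6 = orange.

orange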